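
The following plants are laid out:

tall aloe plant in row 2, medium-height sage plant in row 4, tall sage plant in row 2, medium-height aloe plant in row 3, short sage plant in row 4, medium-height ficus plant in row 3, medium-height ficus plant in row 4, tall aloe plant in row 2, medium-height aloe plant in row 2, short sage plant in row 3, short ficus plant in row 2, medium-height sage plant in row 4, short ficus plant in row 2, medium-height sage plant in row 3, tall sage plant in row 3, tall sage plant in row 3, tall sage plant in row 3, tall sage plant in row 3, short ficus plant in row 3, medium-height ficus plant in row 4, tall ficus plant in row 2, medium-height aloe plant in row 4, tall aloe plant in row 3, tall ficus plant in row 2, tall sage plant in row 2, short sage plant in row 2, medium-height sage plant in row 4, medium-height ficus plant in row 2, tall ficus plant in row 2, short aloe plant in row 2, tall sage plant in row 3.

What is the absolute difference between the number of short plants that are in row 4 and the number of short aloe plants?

short plants in row 4: 1. short aloe plants: 1.
|1 − 1| = 1 − 1 = 0.

0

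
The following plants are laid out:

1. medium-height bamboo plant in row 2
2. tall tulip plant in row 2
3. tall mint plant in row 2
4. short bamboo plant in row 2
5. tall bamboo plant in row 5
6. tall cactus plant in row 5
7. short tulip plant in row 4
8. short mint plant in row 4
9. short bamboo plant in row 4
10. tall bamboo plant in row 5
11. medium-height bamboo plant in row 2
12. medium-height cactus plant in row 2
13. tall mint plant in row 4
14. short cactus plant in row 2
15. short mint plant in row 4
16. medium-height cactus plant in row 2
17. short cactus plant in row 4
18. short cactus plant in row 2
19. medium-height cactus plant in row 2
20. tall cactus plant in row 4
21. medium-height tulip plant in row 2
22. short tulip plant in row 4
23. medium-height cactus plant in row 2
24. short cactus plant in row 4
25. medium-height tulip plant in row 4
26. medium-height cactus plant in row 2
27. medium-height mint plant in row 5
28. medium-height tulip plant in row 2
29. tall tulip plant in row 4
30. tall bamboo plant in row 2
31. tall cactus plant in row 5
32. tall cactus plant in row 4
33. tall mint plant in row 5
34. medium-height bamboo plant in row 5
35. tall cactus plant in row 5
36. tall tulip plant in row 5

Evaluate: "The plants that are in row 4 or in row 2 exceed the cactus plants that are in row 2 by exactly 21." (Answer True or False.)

False

|plants in row 4 or in row 2| = 27.
|cactus plants in row 2| = 7.
The claim requires 27 − 7 (= 20) to equal 21, which does not hold.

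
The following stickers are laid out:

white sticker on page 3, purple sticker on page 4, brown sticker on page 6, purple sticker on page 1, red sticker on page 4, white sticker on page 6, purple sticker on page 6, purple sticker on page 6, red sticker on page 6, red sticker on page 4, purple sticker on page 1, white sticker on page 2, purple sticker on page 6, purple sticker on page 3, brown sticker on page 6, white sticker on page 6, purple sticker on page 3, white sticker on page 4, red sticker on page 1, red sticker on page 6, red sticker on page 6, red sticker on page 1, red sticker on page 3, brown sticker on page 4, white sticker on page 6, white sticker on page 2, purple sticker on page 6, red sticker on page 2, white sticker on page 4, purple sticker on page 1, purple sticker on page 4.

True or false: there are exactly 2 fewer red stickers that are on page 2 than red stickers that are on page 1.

|red stickers on page 2| = 1.
|red stickers on page 1| = 2.
The claim requires 2 − 1 (= 1) to equal 2, which does not hold.

False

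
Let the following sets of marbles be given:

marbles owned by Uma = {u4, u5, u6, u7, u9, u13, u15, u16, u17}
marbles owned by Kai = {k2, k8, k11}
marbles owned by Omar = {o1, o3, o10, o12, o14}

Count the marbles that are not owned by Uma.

8

Total marbles: 17; with the excluded value: 9; remaining 17 − 9 = 8.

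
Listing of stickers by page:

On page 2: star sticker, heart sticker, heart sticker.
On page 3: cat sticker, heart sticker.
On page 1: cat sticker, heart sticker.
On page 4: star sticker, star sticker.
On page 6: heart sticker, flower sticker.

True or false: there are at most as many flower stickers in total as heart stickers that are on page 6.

There is 1 flower sticker.
There is 1 heart sticker on page 6.
The claim requires 1 ≤ 1, which holds.

True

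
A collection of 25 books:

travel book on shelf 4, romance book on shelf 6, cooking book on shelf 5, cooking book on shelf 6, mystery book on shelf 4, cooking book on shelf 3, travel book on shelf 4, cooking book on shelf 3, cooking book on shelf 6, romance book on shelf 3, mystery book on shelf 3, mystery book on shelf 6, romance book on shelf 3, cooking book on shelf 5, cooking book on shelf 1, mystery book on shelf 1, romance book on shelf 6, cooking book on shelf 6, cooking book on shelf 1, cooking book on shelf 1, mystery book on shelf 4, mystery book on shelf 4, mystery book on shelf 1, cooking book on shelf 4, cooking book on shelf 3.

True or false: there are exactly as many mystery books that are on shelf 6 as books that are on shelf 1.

mystery books on shelf 6: 1.
books on shelf 1: 5.
The claim requires 1 = 5, which does not hold.

False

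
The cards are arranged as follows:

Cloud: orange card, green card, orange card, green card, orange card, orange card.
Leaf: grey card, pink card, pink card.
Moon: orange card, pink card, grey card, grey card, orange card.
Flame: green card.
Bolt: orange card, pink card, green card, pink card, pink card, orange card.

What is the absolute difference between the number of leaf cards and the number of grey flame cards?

3

leaf cards: 3. grey flame cards: 0.
|3 − 0| = 3 − 0 = 3.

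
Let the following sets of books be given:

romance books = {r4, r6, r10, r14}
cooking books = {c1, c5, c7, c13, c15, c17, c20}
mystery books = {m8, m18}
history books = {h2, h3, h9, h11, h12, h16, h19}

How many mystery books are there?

2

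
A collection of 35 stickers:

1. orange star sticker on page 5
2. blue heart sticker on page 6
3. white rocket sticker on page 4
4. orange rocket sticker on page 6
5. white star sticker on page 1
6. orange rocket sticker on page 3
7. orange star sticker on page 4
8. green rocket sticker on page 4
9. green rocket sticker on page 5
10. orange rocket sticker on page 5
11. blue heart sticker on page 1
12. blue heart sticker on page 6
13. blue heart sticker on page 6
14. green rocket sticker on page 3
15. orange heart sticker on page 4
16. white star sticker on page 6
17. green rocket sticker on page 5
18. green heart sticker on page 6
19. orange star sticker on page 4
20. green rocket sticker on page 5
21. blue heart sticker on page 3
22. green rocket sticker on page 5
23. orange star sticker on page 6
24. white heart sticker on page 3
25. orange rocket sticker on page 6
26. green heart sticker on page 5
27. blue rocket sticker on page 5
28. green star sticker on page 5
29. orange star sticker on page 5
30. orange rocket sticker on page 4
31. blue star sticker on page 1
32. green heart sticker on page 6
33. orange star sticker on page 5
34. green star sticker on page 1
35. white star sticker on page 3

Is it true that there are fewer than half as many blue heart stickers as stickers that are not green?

There are 5 blue heart stickers.
There are 24 stickers that are not green.
The claim requires 2 × 5 = 10 < 24, which holds.

True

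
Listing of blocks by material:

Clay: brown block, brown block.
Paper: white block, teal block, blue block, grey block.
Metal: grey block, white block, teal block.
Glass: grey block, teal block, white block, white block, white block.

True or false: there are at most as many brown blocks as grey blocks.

True

brown blocks: 2.
grey blocks: 3.
The claim requires 2 ≤ 3, which holds.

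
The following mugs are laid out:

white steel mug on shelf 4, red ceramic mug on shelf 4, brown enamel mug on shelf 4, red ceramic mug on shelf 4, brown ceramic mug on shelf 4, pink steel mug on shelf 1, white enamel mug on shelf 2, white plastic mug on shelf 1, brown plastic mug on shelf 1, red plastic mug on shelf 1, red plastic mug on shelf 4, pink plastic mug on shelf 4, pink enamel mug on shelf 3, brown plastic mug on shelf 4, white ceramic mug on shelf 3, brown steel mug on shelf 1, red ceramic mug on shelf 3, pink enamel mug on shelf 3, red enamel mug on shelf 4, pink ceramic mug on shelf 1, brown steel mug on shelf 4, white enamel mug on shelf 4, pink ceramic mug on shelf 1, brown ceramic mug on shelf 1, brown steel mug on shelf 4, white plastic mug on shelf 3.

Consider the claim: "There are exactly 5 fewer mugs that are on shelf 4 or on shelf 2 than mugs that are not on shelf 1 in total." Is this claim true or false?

mugs on shelf 4 or on shelf 2: 13.
mugs that are not on shelf 1: 18.
The claim requires 18 − 13 (= 5) to equal 5, which holds.

True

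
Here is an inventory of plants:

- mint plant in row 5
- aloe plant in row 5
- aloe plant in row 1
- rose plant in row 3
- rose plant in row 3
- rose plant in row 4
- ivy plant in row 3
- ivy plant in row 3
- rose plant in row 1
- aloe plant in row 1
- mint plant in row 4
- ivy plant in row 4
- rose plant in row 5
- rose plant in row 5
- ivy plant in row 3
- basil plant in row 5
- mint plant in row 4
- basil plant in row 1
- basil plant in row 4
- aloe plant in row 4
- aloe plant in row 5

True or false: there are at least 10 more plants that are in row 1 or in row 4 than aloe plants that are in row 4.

|plants in row 1 or in row 4| = 10.
|aloe plants in row 4| = 1.
The claim requires 10 − 1 = 9 ≥ 10, which does not hold.

False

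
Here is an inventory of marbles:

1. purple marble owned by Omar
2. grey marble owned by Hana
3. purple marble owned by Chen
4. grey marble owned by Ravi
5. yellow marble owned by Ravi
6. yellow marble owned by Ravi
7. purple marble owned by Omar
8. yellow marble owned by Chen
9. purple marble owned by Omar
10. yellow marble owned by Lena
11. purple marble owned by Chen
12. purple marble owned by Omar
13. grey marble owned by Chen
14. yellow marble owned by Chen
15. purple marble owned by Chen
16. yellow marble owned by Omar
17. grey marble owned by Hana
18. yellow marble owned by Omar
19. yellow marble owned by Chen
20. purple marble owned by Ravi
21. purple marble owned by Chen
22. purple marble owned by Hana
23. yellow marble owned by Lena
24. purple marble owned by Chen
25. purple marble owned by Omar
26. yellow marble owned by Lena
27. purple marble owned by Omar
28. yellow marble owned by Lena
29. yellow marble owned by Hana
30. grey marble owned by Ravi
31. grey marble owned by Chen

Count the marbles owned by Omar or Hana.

Hana: 4; Omar: 8; together 4 + 8 = 12.

12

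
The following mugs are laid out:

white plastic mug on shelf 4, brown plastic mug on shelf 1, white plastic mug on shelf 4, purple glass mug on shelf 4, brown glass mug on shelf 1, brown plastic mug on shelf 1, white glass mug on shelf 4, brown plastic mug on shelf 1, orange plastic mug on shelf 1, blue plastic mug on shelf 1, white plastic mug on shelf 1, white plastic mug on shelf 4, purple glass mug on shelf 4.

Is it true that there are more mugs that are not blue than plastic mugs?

True

|mugs that are not blue| = 12.
|plastic mugs| = 9.
The claim requires 12 > 9, which holds.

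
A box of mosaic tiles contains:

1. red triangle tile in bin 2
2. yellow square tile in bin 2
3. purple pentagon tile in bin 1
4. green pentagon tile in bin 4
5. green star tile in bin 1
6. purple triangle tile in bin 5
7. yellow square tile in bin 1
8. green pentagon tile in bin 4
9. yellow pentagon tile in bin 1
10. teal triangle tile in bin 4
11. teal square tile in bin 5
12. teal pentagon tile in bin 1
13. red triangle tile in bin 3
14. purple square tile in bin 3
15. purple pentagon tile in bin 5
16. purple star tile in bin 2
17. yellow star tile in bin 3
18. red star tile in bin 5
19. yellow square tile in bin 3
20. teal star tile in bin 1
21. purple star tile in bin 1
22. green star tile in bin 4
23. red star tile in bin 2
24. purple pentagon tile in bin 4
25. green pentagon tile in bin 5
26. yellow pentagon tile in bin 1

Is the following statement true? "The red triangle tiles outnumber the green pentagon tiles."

|red triangle tiles| = 2.
|green pentagon tiles| = 3.
The claim requires 2 > 3, which does not hold.

False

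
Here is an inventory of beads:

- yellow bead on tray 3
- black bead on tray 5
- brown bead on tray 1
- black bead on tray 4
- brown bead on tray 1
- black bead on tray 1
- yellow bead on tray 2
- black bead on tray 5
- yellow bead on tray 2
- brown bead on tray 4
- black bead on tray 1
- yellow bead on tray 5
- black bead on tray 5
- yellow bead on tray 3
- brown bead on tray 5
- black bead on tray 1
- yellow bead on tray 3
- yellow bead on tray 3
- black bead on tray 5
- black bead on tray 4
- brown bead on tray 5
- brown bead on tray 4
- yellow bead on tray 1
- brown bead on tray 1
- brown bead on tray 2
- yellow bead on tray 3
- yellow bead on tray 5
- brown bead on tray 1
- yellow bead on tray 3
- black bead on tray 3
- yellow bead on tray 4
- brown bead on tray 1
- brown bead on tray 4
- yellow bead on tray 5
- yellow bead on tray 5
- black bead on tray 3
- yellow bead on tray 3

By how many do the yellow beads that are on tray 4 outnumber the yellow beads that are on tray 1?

yellow beads on tray 4: 1.
yellow beads on tray 1: 1.
1 − 1 = 0.

0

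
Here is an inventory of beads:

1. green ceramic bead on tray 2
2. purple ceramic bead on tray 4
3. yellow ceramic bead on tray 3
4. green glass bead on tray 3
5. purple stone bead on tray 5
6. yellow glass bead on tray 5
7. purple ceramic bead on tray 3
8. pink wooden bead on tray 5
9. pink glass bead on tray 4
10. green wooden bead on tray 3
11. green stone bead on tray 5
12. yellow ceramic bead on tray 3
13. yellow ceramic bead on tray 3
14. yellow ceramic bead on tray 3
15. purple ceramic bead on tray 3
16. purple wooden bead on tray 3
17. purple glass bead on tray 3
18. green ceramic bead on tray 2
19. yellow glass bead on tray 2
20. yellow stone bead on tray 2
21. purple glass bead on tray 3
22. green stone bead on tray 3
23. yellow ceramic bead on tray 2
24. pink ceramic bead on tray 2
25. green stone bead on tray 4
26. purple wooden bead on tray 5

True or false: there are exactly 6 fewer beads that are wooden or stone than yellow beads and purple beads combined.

False

|beads that are wooden or stone| = 9.
yellow beads: 8; purple beads: 8; combined: 8 + 8 = 16.
The claim requires 16 − 9 (= 7) to equal 6, which does not hold.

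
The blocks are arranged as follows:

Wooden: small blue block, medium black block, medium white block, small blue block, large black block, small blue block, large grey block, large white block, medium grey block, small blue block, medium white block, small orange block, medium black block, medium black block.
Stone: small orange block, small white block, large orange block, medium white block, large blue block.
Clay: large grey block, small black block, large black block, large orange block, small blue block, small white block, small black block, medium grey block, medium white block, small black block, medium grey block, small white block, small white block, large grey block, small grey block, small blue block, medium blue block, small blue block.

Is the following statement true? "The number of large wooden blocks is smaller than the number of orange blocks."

|large wooden blocks| = 3.
|orange blocks| = 4.
The claim requires 3 < 4, which holds.

True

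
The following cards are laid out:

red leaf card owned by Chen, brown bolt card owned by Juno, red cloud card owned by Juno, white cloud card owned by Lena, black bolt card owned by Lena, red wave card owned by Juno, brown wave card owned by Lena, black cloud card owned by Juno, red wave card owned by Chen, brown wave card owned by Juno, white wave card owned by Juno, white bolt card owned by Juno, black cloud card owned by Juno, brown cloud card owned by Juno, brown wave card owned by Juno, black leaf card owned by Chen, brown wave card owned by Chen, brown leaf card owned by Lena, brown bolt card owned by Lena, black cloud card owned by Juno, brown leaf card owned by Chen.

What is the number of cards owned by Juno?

11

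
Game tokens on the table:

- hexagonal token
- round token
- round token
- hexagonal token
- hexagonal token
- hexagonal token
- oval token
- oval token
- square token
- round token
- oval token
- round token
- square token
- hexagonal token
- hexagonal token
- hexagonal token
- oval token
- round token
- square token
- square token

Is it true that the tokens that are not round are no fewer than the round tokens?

True

|tokens that are not round| = 15.
|round tokens| = 5.
The claim requires 15 ≥ 5, which holds.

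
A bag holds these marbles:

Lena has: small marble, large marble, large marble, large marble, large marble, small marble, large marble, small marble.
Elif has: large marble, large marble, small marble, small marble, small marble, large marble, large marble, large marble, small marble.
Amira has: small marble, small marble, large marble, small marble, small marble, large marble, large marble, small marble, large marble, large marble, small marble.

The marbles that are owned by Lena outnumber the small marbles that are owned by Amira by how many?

marbles owned by Lena: 8.
small marbles owned by Amira: 6.
8 − 6 = 2.

2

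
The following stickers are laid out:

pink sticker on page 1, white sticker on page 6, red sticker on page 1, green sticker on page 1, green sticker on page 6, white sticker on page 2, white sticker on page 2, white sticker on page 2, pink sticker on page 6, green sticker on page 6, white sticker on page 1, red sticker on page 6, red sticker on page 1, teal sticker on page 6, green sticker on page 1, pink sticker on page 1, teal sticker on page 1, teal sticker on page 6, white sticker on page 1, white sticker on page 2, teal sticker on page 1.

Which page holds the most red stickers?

Counts by page (restricted to red stickers): page 1→2, page 6→1, page 2→0.
The maximum is 2, held uniquely by page 1.

page 1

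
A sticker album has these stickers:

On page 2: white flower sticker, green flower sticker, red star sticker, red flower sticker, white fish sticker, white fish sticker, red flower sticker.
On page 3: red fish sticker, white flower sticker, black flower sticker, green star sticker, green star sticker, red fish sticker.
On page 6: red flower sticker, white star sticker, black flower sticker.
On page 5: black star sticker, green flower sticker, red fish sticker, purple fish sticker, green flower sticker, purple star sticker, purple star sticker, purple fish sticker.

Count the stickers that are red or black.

10

black: 3; red: 7; together 3 + 7 = 10.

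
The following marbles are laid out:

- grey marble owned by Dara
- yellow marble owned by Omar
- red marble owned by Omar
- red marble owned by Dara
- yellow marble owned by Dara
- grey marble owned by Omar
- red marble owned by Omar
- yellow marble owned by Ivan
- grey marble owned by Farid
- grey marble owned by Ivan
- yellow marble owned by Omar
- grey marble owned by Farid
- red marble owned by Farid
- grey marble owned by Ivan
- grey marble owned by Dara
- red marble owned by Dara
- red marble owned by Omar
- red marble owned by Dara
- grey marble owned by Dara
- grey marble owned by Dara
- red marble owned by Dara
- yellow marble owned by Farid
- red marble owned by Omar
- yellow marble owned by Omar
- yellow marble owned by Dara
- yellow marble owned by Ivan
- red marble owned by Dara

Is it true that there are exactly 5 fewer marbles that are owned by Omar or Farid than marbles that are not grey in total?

Count of marbles owned by Omar or Farid: 12.
There are 18 marbles that are not grey.
The claim requires 18 − 12 (= 6) to equal 5, which does not hold.

False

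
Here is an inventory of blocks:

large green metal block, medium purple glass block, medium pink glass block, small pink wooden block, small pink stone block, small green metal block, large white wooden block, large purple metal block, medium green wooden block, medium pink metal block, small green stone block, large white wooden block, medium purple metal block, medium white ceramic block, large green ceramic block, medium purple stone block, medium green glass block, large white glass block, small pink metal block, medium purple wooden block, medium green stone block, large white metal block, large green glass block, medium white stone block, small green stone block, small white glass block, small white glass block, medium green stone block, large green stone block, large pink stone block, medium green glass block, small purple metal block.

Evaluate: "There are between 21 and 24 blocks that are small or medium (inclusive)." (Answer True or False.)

True

There are 22 blocks that are small or medium.
The claim requires 21 ≤ 22 ≤ 24, which holds.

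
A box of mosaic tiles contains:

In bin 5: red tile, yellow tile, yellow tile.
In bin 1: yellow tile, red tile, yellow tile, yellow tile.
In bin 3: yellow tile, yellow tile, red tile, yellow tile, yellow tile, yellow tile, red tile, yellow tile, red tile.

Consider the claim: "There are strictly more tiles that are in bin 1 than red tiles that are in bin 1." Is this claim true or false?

True

|tiles in bin 1| = 4.
|red tiles in bin 1| = 1.
The claim requires 4 > 1, which holds.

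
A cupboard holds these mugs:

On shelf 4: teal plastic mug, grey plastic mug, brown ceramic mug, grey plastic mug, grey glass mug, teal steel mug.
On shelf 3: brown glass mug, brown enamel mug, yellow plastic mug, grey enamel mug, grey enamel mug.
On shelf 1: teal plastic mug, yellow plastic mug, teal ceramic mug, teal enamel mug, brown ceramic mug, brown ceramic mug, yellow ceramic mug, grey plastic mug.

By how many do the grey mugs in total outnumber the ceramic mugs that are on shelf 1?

2

grey mugs: 6.
ceramic mugs on shelf 1: 4.
6 − 4 = 2.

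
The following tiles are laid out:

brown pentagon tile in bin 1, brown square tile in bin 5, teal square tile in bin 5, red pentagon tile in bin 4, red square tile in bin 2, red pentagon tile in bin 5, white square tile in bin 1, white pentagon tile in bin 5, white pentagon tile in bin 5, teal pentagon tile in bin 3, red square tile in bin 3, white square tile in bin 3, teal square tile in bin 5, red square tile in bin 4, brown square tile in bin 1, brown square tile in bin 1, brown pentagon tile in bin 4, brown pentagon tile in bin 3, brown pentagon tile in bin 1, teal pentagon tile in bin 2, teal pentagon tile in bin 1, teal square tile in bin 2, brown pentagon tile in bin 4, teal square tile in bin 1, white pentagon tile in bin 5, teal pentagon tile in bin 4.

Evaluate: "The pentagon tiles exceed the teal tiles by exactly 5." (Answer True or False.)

False

|pentagon tiles| = 14.
|teal tiles| = 8.
The claim requires 14 − 8 (= 6) to equal 5, which does not hold.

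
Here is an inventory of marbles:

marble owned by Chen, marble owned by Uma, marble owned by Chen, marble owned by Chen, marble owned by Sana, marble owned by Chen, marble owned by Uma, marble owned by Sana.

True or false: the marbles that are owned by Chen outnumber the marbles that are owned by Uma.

True

|marbles owned by Chen| = 4.
|marbles owned by Uma| = 2.
The claim requires 4 > 2, which holds.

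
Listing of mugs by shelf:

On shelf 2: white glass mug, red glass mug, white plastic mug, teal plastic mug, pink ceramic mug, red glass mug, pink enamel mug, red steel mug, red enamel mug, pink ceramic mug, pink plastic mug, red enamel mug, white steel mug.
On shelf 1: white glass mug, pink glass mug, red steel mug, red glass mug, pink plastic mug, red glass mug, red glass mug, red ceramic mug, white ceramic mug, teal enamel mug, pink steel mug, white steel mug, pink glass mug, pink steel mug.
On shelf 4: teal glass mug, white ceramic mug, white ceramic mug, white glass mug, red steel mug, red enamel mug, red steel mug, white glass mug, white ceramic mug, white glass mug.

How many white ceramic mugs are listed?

4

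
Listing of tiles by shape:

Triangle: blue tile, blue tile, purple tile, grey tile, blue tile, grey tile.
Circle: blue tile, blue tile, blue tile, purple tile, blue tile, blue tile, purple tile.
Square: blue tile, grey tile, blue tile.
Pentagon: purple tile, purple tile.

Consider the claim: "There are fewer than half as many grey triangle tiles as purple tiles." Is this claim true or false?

grey triangle tiles: 2.
purple tiles: 5.
The claim requires 2 × 2 = 4 < 5, which holds.

True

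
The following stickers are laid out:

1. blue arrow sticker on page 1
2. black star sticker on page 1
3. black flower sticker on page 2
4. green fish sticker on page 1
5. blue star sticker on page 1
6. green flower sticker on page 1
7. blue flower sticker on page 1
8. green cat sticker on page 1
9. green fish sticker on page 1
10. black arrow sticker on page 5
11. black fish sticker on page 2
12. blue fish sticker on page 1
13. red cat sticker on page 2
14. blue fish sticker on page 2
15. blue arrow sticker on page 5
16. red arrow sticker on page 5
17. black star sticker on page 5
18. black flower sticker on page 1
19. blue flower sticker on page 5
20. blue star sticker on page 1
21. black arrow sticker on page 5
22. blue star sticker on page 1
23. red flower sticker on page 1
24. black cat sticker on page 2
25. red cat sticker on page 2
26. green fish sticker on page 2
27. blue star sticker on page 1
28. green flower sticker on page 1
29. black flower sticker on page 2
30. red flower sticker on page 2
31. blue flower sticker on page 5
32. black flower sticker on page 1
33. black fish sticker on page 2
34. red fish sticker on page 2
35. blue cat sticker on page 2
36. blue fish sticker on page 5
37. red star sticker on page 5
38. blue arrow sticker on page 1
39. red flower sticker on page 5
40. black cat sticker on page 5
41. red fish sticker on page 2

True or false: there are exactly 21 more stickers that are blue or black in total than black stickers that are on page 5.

There are 26 stickers that are blue or black.
There are 4 black stickers on page 5.
The claim requires 26 − 4 (= 22) to equal 21, which does not hold.

False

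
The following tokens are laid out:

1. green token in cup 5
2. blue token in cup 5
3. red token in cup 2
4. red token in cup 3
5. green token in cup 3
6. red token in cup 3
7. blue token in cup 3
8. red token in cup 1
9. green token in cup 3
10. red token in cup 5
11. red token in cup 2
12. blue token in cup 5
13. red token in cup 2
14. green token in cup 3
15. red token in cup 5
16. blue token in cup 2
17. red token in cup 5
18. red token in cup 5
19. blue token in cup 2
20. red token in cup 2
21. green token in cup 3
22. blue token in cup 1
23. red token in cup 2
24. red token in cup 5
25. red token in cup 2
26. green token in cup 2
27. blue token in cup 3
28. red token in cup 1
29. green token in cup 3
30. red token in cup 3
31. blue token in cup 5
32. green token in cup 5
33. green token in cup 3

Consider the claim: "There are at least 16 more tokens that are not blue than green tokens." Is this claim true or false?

True

|tokens that are not blue| = 25.
|green tokens| = 9.
The claim requires 25 − 9 = 16 ≥ 16, which holds.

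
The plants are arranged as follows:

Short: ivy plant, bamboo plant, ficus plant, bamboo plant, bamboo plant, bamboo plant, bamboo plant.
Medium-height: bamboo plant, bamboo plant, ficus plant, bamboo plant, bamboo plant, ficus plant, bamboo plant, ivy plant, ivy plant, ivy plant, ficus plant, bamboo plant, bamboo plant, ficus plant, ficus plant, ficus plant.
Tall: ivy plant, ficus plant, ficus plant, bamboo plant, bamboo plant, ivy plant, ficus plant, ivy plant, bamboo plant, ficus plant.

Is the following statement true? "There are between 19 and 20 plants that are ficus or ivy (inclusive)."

False

There are 18 plants that are ficus or ivy.
The claim requires 19 ≤ 18 ≤ 20, which does not hold.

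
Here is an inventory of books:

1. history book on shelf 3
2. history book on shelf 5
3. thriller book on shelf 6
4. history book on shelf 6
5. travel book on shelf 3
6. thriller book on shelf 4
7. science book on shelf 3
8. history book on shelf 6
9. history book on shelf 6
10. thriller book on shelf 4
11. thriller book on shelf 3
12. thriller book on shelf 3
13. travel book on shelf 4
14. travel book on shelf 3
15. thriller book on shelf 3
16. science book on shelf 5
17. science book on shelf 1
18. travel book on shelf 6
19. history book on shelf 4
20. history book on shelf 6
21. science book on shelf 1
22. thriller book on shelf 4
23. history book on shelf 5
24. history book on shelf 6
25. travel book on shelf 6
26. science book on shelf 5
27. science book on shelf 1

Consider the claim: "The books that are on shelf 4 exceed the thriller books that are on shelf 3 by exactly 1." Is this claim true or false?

books on shelf 4: 5.
thriller books on shelf 3: 3.
The claim requires 5 − 3 (= 2) to equal 1, which does not hold.

False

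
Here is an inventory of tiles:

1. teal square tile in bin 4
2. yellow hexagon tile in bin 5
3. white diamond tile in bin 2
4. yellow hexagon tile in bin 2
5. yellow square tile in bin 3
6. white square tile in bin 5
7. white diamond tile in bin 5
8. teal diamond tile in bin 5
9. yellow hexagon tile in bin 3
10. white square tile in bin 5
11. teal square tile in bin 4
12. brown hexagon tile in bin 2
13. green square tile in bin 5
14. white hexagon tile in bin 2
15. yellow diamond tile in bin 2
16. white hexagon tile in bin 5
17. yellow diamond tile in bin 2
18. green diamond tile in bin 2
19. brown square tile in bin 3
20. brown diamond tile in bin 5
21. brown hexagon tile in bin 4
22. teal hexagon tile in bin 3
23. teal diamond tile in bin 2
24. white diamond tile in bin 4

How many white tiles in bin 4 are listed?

1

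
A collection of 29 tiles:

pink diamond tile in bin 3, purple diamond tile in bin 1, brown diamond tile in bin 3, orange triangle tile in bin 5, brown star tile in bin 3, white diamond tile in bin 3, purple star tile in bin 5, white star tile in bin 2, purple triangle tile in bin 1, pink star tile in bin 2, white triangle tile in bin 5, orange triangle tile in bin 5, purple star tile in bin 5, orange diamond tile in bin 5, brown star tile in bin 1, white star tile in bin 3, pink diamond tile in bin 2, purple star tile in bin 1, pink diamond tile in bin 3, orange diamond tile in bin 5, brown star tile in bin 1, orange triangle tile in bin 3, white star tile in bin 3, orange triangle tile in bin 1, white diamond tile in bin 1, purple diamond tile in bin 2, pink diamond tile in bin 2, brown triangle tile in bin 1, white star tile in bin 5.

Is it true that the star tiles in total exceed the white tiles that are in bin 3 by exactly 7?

False

There are 11 star tiles.
There are 3 white tiles in bin 3.
The claim requires 11 − 3 (= 8) to equal 7, which does not hold.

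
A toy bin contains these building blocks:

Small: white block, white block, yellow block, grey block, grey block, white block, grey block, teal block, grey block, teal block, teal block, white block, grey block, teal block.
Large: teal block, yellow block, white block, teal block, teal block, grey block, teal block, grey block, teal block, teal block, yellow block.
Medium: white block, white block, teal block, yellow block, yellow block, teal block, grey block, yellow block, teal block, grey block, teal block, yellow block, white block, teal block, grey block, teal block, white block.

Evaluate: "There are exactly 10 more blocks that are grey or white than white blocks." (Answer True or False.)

|blocks that are grey or white| = 19.
|white blocks| = 9.
The claim requires 19 − 9 (= 10) to equal 10, which holds.

True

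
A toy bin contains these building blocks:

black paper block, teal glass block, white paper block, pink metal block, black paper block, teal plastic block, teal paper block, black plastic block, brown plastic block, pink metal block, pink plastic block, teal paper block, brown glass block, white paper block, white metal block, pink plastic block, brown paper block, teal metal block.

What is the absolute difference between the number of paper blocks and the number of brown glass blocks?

paper blocks: 7. brown glass blocks: 1.
|7 − 1| = 7 − 1 = 6.

6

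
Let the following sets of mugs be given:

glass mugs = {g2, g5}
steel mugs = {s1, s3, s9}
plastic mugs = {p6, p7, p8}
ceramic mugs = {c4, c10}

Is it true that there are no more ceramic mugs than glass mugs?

|ceramic mugs| = 2.
|glass mugs| = 2.
The claim requires 2 ≤ 2, which holds.

True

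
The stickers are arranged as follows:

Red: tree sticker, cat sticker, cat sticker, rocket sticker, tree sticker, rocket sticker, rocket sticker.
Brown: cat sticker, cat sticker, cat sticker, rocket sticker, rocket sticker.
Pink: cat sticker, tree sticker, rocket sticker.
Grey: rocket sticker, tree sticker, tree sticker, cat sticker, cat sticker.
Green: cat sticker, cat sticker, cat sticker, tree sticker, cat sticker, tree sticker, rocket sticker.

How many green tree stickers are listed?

2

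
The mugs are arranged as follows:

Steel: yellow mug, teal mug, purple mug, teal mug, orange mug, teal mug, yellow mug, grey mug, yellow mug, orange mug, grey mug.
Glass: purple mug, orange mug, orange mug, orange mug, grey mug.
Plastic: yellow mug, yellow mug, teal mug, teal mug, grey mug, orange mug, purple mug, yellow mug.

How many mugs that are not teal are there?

19

Total mugs: 24; with the excluded value: 5; remaining 24 − 5 = 19.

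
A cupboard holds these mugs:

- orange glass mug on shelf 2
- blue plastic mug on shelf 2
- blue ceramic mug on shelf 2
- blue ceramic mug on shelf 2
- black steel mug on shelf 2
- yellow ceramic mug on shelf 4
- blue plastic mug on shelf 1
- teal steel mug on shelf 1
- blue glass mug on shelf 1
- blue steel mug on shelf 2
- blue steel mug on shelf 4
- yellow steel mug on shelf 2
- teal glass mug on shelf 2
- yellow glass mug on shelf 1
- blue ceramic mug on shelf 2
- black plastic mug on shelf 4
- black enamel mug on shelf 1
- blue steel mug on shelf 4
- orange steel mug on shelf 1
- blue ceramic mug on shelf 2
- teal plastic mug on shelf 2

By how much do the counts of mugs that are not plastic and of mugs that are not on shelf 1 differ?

mugs that are not plastic: 17. mugs that are not on shelf 1: 15.
|17 − 15| = 17 − 15 = 2.

2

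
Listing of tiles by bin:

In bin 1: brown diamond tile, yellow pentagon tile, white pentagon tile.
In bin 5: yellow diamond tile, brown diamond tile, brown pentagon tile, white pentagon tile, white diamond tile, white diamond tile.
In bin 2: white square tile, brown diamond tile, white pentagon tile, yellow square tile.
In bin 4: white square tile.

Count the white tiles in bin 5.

3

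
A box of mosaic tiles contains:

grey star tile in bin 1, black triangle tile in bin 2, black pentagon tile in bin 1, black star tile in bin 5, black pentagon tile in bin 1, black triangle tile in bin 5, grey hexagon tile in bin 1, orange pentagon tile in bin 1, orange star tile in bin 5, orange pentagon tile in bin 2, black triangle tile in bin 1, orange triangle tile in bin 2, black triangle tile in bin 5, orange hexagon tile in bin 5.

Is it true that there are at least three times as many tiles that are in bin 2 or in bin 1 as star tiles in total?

|tiles in bin 2 or in bin 1| = 9.
|star tiles| = 3.
The claim requires 9 ≥ 3 × 3 = 9, which holds.

True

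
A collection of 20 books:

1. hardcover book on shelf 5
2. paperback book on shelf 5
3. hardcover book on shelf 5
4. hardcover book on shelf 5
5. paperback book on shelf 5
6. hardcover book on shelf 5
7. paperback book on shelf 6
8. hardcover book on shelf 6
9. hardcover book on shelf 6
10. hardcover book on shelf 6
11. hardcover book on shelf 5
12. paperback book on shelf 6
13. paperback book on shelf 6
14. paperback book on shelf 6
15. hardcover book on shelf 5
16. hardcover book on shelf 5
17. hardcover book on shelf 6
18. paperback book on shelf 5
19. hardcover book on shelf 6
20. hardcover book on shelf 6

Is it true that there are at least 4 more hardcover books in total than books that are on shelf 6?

False

|hardcover books| = 13.
|books on shelf 6| = 10.
The claim requires 13 − 10 = 3 ≥ 4, which does not hold.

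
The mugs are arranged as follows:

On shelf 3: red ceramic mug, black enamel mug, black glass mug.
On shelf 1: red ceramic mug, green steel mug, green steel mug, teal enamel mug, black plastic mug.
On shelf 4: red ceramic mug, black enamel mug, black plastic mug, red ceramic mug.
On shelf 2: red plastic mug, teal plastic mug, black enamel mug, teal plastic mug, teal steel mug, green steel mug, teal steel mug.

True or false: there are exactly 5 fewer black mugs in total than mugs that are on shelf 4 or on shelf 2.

True

There are 6 black mugs.
There are 11 mugs on shelf 4 or on shelf 2.
The claim requires 11 − 6 (= 5) to equal 5, which holds.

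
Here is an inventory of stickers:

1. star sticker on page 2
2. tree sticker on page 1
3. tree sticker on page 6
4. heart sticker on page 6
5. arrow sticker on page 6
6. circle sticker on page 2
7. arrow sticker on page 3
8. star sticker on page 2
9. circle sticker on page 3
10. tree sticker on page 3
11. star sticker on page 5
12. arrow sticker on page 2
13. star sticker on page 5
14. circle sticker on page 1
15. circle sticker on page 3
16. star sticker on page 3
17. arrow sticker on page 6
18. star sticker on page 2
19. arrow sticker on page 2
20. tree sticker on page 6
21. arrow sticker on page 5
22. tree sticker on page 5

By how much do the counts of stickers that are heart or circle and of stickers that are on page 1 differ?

stickers that are heart or circle: 5. stickers on page 1: 2.
|5 − 2| = 5 − 2 = 3.

3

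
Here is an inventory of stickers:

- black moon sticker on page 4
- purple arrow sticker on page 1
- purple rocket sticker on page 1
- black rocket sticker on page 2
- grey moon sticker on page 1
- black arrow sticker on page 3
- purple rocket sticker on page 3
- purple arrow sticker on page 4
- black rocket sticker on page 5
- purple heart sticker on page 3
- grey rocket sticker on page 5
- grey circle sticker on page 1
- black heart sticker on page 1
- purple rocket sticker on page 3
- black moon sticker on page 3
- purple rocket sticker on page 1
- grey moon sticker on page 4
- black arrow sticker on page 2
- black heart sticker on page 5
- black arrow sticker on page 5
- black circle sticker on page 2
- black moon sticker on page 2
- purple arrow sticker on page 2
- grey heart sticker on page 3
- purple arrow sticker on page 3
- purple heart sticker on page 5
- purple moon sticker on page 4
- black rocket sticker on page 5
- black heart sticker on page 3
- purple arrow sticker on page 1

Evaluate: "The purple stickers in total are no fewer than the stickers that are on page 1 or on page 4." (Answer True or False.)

True

purple stickers: 12.
stickers on page 1 or on page 4: 11.
The claim requires 12 ≥ 11, which holds.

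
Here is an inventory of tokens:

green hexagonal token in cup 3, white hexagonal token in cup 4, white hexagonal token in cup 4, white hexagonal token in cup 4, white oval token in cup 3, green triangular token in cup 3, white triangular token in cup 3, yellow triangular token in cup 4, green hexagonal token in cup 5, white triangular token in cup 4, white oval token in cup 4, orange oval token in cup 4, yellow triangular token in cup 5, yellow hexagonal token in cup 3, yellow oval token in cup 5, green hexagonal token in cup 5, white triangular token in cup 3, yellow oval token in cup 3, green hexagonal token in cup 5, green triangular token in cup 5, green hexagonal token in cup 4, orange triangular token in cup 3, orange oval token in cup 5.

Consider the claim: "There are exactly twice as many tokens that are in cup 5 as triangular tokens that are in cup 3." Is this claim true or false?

|tokens in cup 5| = 7.
|triangular tokens in cup 3| = 4.
The claim requires 7 = 2 × 4 = 8, which does not hold.

False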